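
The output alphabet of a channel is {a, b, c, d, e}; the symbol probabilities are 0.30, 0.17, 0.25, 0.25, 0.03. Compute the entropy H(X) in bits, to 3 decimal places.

2.107 bits

H = −Σ pᵢ log₂ pᵢ.
−0.30·log₂(0.30) = 0.5211
−0.17·log₂(0.17) = 0.4346
−0.25·log₂(0.25) = 0.5000
−0.25·log₂(0.25) = 0.5000
−0.03·log₂(0.03) = 0.1518
Sum ≈ 2.1074 → 2.107 bits.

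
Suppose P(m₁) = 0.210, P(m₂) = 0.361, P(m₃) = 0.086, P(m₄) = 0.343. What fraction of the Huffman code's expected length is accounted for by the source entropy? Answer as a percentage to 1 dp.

95.0%

Entropy H = −Σ p log₂ p ≈ 1.8374 bits.
Huffman merges: 43/500+21/100→37/125; 37/125+343/1000→639/1000; 361/1000+639/1000→1. L = 387/200 ≈ 1.9350.
Efficiency = H/L = 1.8374/1.9350 = 95.0%.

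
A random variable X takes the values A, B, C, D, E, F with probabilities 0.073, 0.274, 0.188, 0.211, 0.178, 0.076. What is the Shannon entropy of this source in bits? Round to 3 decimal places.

H = −Σ pᵢ log₂ pᵢ.
−0.073·log₂(0.073) = 0.2756
−0.274·log₂(0.274) = 0.5118
−0.188·log₂(0.188) = 0.4533
−0.211·log₂(0.211) = 0.4736
−0.178·log₂(0.178) = 0.4432
−0.076·log₂(0.076) = 0.2826
Sum ≈ 2.4401 → 2.440 bits.

2.440 bits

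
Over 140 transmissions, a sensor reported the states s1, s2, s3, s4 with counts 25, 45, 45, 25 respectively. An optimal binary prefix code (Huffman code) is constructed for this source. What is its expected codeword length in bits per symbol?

Probabilities are the counts divided by 140.
Repeatedly combine the two least-probable nodes; the expected code length is the sum of the merged weights.
merge 5/28 + 5/28 → 5/14
merge 9/28 + 9/28 → 9/14
merge 5/14 + 9/14 → 1
L = 5/14 + 9/14 + 1 = 2 bits/symbol.

2 bits/symbol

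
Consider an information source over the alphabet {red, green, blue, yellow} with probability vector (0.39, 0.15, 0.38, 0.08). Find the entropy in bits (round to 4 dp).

1.7623 bits

H = −Σ pᵢ log₂ pᵢ.
−0.39·log₂(0.39) = 0.5298
−0.15·log₂(0.15) = 0.4105
−0.38·log₂(0.38) = 0.5305
−0.08·log₂(0.08) = 0.2915
Sum ≈ 1.7623 → 1.7623 bits.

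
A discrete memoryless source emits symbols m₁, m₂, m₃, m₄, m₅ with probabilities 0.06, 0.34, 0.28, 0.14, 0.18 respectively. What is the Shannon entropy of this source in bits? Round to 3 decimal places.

H = −Σ pᵢ log₂ pᵢ.
−0.06·log₂(0.06) = 0.2435
−0.34·log₂(0.34) = 0.5292
−0.28·log₂(0.28) = 0.5142
−0.14·log₂(0.14) = 0.3971
−0.18·log₂(0.18) = 0.4453
Sum ≈ 2.1293 → 2.129 bits.

2.129 bits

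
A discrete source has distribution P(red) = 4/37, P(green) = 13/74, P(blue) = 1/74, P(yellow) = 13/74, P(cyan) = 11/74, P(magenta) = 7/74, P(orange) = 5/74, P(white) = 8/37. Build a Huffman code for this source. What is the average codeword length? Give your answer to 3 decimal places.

Repeatedly combine the two least-probable nodes; the expected code length is the sum of the merged weights.
merge 1/74 + 5/74 → 3/37
merge 3/37 + 7/74 → 13/74
merge 4/37 + 11/74 → 19/74
merge 13/74 + 13/74 → 13/37
merge 13/74 + 8/37 → 29/74
merge 19/74 + 13/37 → 45/74
merge 29/74 + 45/74 → 1
L = 3/37 + 13/74 + 19/74 + 13/37 + 29/74 + 45/74 + 1 = 106/37 ≈ 2.865 bits/symbol.

2.865 bits/symbol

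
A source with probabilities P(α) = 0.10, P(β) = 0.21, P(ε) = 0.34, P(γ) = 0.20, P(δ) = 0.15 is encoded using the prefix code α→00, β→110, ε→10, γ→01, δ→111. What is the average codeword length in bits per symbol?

2.36 bits/symbol

L̄ = Σ pᵢ·ℓᵢ = 0.10·2 + 0.21·3 + 0.34·2 + 0.20·2 + 0.15·3 = 2.36 bits/symbol.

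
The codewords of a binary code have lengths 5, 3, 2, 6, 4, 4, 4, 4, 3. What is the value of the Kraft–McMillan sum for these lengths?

0.796875

With common denominator 2^6 = 64: Σ 2^(−ℓᵢ) = 2/64 + 8/64 + 16/64 + 1/64 + 4/64 + 4/64 + 4/64 + 4/64 + 8/64 = 51/64 = 0.796875.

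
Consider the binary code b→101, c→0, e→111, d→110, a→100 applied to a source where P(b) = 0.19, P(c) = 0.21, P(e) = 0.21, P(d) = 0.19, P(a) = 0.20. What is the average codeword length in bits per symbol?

2.58 bits/symbol

L̄ = Σ pᵢ·ℓᵢ = 0.19·3 + 0.21·1 + 0.21·3 + 0.19·3 + 0.20·3 = 2.58 bits/symbol.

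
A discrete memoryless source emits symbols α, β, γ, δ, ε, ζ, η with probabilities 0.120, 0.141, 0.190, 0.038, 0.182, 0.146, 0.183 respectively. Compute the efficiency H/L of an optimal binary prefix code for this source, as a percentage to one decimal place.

Entropy H = −Σ p log₂ p ≈ 2.7011 bits.
Huffman merges: 19/500+3/25→79/500; 141/1000+73/500→287/1000; 79/500+91/500→17/50; 183/1000+19/100→373/1000; 287/1000+17/50→627/1000; 373/1000+627/1000→1. L = 557/200 ≈ 2.7850.
Efficiency = H/L = 2.7011/2.7850 = 97.0%.

97.0%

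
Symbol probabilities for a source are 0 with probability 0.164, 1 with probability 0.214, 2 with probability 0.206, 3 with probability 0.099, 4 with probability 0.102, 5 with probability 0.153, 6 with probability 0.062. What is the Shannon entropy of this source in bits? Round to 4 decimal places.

2.7026 bits

H = −Σ pᵢ log₂ pᵢ.
−0.164·log₂(0.164) = 0.4278
−0.214·log₂(0.214) = 0.4760
−0.206·log₂(0.206) = 0.4695
−0.099·log₂(0.099) = 0.3303
−0.102·log₂(0.102) = 0.3359
−0.153·log₂(0.153) = 0.4144
−0.062·log₂(0.062) = 0.2487
Sum ≈ 2.7026 → 2.7026 bits.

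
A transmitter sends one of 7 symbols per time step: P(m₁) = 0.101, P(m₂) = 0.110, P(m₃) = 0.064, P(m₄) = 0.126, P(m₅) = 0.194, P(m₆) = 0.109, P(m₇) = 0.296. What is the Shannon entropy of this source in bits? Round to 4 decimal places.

H = −Σ pᵢ log₂ pᵢ.
−0.101·log₂(0.101) = 0.3341
−0.110·log₂(0.110) = 0.3503
−0.064·log₂(0.064) = 0.2538
−0.126·log₂(0.126) = 0.3766
−0.194·log₂(0.194) = 0.4590
−0.109·log₂(0.109) = 0.3485
−0.296·log₂(0.296) = 0.5199
Sum ≈ 2.6421 → 2.6421 bits.

2.6421 bits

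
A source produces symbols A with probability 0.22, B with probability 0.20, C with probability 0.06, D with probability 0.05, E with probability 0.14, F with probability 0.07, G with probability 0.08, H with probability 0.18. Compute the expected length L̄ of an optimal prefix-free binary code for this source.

Repeatedly combine the two least-probable nodes; the expected code length is the sum of the merged weights.
merge 1/20 + 3/50 → 11/100
merge 7/100 + 2/25 → 3/20
merge 11/100 + 7/50 → 1/4
merge 3/20 + 9/50 → 33/100
merge 1/5 + 11/50 → 21/50
merge 1/4 + 33/100 → 29/50
merge 21/50 + 29/50 → 1
L = 11/100 + 3/20 + 1/4 + 33/100 + 21/50 + 29/50 + 1 = 71/25 = 2.84 bits/symbol.

2.84 bits/symbol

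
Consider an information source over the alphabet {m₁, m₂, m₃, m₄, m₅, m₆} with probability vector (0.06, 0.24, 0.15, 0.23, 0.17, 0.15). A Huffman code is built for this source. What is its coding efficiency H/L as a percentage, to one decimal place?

Entropy H = −Σ p log₂ p ≈ 2.4810 bits.
Huffman merges: 3/50+3/20→21/100; 3/20+17/100→8/25; 21/100+23/100→11/25; 6/25+8/25→14/25; 11/25+14/25→1. L = 253/100 ≈ 2.5300.
Efficiency = H/L = 2.4810/2.5300 = 98.1%.

98.1%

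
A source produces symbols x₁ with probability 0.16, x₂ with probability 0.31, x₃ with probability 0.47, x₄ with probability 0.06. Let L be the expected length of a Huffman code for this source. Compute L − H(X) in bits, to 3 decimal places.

0.048 bits

Entropy H = −Σ p log₂ p ≈ 1.7023 bits.
Huffman merges: 3/50+4/25→11/50; 11/50+31/100→53/100; 47/100+53/100→1. L = 7/4 ≈ 1.7500.
L − H = 1.7500 − 1.7023 = 0.048 bits.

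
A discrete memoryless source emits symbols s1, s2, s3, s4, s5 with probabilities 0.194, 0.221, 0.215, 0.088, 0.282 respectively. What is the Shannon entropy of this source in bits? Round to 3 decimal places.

2.241 bits

H = −Σ pᵢ log₂ pᵢ.
−0.194·log₂(0.194) = 0.4590
−0.221·log₂(0.221) = 0.4813
−0.215·log₂(0.215) = 0.4768
−0.088·log₂(0.088) = 0.3086
−0.282·log₂(0.282) = 0.5150
Sum ≈ 2.2406 → 2.241 bits.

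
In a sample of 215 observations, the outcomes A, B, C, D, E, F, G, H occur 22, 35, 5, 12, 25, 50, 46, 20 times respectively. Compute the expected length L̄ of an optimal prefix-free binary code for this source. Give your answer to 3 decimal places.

Probabilities are the counts divided by 215.
Repeatedly combine the two least-probable nodes; the expected code length is the sum of the merged weights.
merge 1/43 + 12/215 → 17/215
merge 17/215 + 4/43 → 37/215
merge 22/215 + 5/43 → 47/215
merge 7/43 + 37/215 → 72/215
merge 46/215 + 47/215 → 93/215
merge 10/43 + 72/215 → 122/215
merge 93/215 + 122/215 → 1
L = 17/215 + 37/215 + 47/215 + 72/215 + 93/215 + 122/215 + 1 = 603/215 ≈ 2.805 bits/symbol.

2.805 bits/symbol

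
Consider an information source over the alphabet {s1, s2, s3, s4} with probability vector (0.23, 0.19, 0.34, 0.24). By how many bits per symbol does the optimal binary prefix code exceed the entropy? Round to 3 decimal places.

0.034 bits

Entropy H = −Σ p log₂ p ≈ 1.9662 bits.
Huffman merges: 19/100+23/100→21/50; 6/25+17/50→29/50; 21/50+29/50→1. L = 2 ≈ 2.0000.
L − H = 2.0000 − 1.9662 = 0.034 bits.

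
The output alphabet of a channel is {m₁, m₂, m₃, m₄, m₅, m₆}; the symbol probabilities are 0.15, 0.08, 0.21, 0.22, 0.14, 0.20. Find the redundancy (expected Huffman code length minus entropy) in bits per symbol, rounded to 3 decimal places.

0.053 bits

Entropy H = −Σ p log₂ p ≈ 2.5169 bits.
Huffman merges: 2/25+7/50→11/50; 3/20+1/5→7/20; 21/100+11/50→43/100; 11/50+7/20→57/100; 43/100+57/100→1. L = 257/100 ≈ 2.5700.
L − H = 2.5700 − 2.5169 = 0.053 bits.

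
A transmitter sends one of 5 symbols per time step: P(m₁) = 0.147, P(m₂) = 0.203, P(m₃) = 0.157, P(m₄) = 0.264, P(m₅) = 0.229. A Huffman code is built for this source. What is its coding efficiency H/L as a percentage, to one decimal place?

Entropy H = −Σ p log₂ p ≈ 2.2872 bits.
Huffman merges: 147/1000+157/1000→38/125; 203/1000+229/1000→54/125; 33/125+38/125→71/125; 54/125+71/125→1. L = 288/125 ≈ 2.3040.
Efficiency = H/L = 2.2872/2.3040 = 99.3%.

99.3%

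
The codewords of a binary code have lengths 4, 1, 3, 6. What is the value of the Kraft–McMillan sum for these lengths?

With common denominator 2^6 = 64: Σ 2^(−ℓᵢ) = 4/64 + 32/64 + 8/64 + 1/64 = 45/64 = 0.703125.

0.703125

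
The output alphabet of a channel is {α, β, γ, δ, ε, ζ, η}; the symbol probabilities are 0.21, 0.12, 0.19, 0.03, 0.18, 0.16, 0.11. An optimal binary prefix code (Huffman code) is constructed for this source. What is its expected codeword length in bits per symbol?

Repeatedly combine the two least-probable nodes; the expected code length is the sum of the merged weights.
merge 3/100 + 11/100 → 7/50
merge 3/25 + 7/50 → 13/50
merge 4/25 + 9/50 → 17/50
merge 19/100 + 21/100 → 2/5
merge 13/50 + 17/50 → 3/5
merge 2/5 + 3/5 → 1
L = 7/50 + 13/50 + 17/50 + 2/5 + 3/5 + 1 = 137/50 = 2.74 bits/symbol.

2.74 bits/symbol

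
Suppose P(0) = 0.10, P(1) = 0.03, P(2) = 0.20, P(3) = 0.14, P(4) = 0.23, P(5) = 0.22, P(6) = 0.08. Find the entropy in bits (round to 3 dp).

2.605 bits

H = −Σ pᵢ log₂ pᵢ.
−0.10·log₂(0.10) = 0.3322
−0.03·log₂(0.03) = 0.1518
−0.20·log₂(0.20) = 0.4644
−0.14·log₂(0.14) = 0.3971
−0.23·log₂(0.23) = 0.4877
−0.22·log₂(0.22) = 0.4806
−0.08·log₂(0.08) = 0.2915
Sum ≈ 2.6052 → 2.605 bits.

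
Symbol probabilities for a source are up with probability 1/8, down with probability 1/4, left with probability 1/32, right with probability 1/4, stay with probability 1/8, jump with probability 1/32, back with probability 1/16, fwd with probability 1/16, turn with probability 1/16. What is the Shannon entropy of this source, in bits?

Each probability is a power of 1/2, so log₂(1/p) is an integer.
H = Σ p·log₂(1/p) = 1/8·3 + 1/4·2 + 1/32·5 + 1/4·2 + 1/8·3 + 1/32·5 + 1/16·4 + 1/16·4 + 1/16·4 = 2.8125 bits.

2.8125 bits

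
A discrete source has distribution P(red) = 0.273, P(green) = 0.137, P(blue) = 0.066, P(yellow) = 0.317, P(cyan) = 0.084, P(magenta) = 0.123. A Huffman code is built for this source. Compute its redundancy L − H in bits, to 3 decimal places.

0.050 bits

Entropy H = −Σ p log₂ p ≈ 2.3605 bits.
Huffman merges: 33/500+21/250→3/20; 123/1000+137/1000→13/50; 3/20+13/50→41/100; 273/1000+317/1000→59/100; 41/100+59/100→1. L = 241/100 ≈ 2.4100.
L − H = 2.4100 − 2.3605 = 0.050 bits.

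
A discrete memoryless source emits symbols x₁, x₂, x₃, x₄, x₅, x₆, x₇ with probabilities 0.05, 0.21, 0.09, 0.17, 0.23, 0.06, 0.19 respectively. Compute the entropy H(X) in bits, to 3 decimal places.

2.623 bits

H = −Σ pᵢ log₂ pᵢ.
−0.05·log₂(0.05) = 0.2161
−0.21·log₂(0.21) = 0.4728
−0.09·log₂(0.09) = 0.3127
−0.17·log₂(0.17) = 0.4346
−0.23·log₂(0.23) = 0.4877
−0.06·log₂(0.06) = 0.2435
−0.19·log₂(0.19) = 0.4552
Sum ≈ 2.6226 → 2.623 bits.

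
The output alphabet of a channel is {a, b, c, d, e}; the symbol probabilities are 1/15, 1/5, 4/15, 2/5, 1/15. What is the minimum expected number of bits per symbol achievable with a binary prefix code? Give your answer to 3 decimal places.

2.067 bits/symbol

Repeatedly combine the two least-probable nodes; the expected code length is the sum of the merged weights.
merge 1/15 + 1/15 → 2/15
merge 2/15 + 1/5 → 1/3
merge 4/15 + 1/3 → 3/5
merge 2/5 + 3/5 → 1
L = 2/15 + 1/3 + 3/5 + 1 = 31/15 ≈ 2.067 bits/symbol.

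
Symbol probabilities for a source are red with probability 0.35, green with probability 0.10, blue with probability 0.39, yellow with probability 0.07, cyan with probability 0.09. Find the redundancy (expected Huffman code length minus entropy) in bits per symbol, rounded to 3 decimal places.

Entropy H = −Σ p log₂ p ≈ 1.9733 bits.
Huffman merges: 7/100+9/100→4/25; 1/10+4/25→13/50; 13/50+7/20→61/100; 39/100+61/100→1. L = 203/100 ≈ 2.0300.
L − H = 2.0300 − 1.9733 = 0.057 bits.

0.057 bits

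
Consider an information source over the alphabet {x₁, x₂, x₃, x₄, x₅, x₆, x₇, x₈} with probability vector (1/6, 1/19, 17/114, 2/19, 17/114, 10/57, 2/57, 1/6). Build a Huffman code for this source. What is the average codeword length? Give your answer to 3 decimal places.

2.912 bits/symbol

Repeatedly combine the two least-probable nodes; the expected code length is the sum of the merged weights.
merge 2/57 + 1/19 → 5/57
merge 5/57 + 2/19 → 11/57
merge 17/114 + 17/114 → 17/57
merge 1/6 + 1/6 → 1/3
merge 10/57 + 11/57 → 7/19
merge 17/57 + 1/3 → 12/19
merge 7/19 + 12/19 → 1
L = 5/57 + 11/57 + 17/57 + 1/3 + 7/19 + 12/19 + 1 = 166/57 ≈ 2.912 bits/symbol.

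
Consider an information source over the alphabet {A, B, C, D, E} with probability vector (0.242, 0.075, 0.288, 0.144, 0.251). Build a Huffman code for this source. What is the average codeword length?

Repeatedly combine the two least-probable nodes; the expected code length is the sum of the merged weights.
merge 3/40 + 18/125 → 219/1000
merge 219/1000 + 121/500 → 461/1000
merge 251/1000 + 36/125 → 539/1000
merge 461/1000 + 539/1000 → 1
L = 219/1000 + 461/1000 + 539/1000 + 1 = 2219/1000 = 2.219 bits/symbol.

2.219 bits/symbol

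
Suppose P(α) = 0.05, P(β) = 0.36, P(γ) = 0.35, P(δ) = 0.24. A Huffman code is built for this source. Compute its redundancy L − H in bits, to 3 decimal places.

0.159 bits

Entropy H = −Σ p log₂ p ≈ 1.7709 bits.
Huffman merges: 1/20+6/25→29/100; 29/100+7/20→16/25; 9/25+16/25→1. L = 193/100 ≈ 1.9300.
L − H = 1.9300 − 1.7709 = 0.159 bits.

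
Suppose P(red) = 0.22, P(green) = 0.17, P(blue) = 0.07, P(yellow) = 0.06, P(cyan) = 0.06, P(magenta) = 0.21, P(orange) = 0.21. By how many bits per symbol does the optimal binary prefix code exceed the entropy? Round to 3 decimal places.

0.054 bits

Entropy H = −Σ p log₂ p ≈ 2.6164 bits.
Huffman merges: 3/50+3/50→3/25; 7/100+3/25→19/100; 17/100+19/100→9/25; 21/100+21/100→21/50; 11/50+9/25→29/50; 21/50+29/50→1. L = 267/100 ≈ 2.6700.
L − H = 2.6700 − 2.6164 = 0.054 bits.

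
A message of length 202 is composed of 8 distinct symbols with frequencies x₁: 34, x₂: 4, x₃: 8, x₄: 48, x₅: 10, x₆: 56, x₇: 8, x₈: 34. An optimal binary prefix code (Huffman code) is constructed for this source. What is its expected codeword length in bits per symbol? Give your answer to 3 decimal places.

Probabilities are the counts divided by 202.
Repeatedly combine the two least-probable nodes; the expected code length is the sum of the merged weights.
merge 2/101 + 4/101 → 6/101
merge 4/101 + 5/101 → 9/101
merge 6/101 + 9/101 → 15/101
merge 15/101 + 17/101 → 32/101
merge 17/101 + 24/101 → 41/101
merge 28/101 + 32/101 → 60/101
merge 41/101 + 60/101 → 1
L = 6/101 + 9/101 + 15/101 + 32/101 + 41/101 + 60/101 + 1 = 264/101 ≈ 2.614 bits/symbol.

2.614 bits/symbol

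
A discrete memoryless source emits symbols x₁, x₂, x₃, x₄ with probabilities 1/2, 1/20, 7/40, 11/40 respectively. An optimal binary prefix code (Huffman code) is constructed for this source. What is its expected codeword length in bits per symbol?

1.725 bits/symbol

Repeatedly combine the two least-probable nodes; the expected code length is the sum of the merged weights.
merge 1/20 + 7/40 → 9/40
merge 9/40 + 11/40 → 1/2
merge 1/2 + 1/2 → 1
L = 9/40 + 1/2 + 1 = 69/40 = 1.725 bits/symbol.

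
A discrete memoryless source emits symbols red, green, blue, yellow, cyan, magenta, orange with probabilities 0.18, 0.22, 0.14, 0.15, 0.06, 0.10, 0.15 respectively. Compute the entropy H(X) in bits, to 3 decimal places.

H = −Σ pᵢ log₂ pᵢ.
−0.18·log₂(0.18) = 0.4453
−0.22·log₂(0.22) = 0.4806
−0.14·log₂(0.14) = 0.3971
−0.15·log₂(0.15) = 0.4105
−0.06·log₂(0.06) = 0.2435
−0.10·log₂(0.10) = 0.3322
−0.15·log₂(0.15) = 0.4105
Sum ≈ 2.7198 → 2.720 bits.

2.720 bits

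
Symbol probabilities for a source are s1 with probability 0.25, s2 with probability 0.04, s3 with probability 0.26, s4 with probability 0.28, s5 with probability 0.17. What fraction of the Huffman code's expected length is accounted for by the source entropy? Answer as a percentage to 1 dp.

Entropy H = −Σ p log₂ p ≈ 2.1398 bits.
Huffman merges: 1/25+17/100→21/100; 21/100+1/4→23/50; 13/50+7/25→27/50; 23/50+27/50→1. L = 221/100 ≈ 2.2100.
Efficiency = H/L = 2.1398/2.2100 = 96.8%.

96.8%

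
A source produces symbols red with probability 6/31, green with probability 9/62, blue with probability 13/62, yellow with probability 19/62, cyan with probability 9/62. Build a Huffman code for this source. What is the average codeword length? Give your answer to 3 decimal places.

2.290 bits/symbol

Repeatedly combine the two least-probable nodes; the expected code length is the sum of the merged weights.
merge 9/62 + 9/62 → 9/31
merge 6/31 + 13/62 → 25/62
merge 9/31 + 19/62 → 37/62
merge 25/62 + 37/62 → 1
L = 9/31 + 25/62 + 37/62 + 1 = 71/31 ≈ 2.290 bits/symbol.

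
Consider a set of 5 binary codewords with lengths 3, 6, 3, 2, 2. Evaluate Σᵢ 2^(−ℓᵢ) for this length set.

With common denominator 2^6 = 64: Σ 2^(−ℓᵢ) = 8/64 + 1/64 + 8/64 + 16/64 + 16/64 = 49/64 = 0.765625.

0.765625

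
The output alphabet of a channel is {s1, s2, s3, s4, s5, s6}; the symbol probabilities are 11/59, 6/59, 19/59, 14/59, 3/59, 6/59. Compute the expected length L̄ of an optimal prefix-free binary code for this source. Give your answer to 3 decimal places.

2.407 bits/symbol

Repeatedly combine the two least-probable nodes; the expected code length is the sum of the merged weights.
merge 3/59 + 6/59 → 9/59
merge 6/59 + 9/59 → 15/59
merge 11/59 + 14/59 → 25/59
merge 15/59 + 19/59 → 34/59
merge 25/59 + 34/59 → 1
L = 9/59 + 15/59 + 25/59 + 34/59 + 1 = 142/59 ≈ 2.407 bits/symbol.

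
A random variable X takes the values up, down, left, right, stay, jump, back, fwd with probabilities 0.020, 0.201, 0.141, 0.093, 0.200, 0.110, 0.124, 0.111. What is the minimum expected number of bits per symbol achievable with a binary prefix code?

Repeatedly combine the two least-probable nodes; the expected code length is the sum of the merged weights.
merge 1/50 + 93/1000 → 113/1000
merge 11/100 + 111/1000 → 221/1000
merge 113/1000 + 31/250 → 237/1000
merge 141/1000 + 1/5 → 341/1000
merge 201/1000 + 221/1000 → 211/500
merge 237/1000 + 341/1000 → 289/500
merge 211/500 + 289/500 → 1
L = 113/1000 + 221/1000 + 237/1000 + 341/1000 + 211/500 + 289/500 + 1 = 364/125 = 2.912 bits/symbol.

2.912 bits/symbol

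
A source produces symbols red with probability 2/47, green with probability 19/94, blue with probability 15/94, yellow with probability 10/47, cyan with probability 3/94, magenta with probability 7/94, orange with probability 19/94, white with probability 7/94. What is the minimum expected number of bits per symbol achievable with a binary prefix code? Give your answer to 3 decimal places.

2.809 bits/symbol

Repeatedly combine the two least-probable nodes; the expected code length is the sum of the merged weights.
merge 3/94 + 2/47 → 7/94
merge 7/94 + 7/94 → 7/47
merge 7/94 + 7/47 → 21/94
merge 15/94 + 19/94 → 17/47
merge 19/94 + 10/47 → 39/94
merge 21/94 + 17/47 → 55/94
merge 39/94 + 55/94 → 1
L = 7/94 + 7/47 + 21/94 + 17/47 + 39/94 + 55/94 + 1 = 132/47 ≈ 2.809 bits/symbol.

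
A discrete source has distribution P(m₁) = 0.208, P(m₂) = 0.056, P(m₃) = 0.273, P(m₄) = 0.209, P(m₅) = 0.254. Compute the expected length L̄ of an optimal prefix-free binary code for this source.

2.264 bits/symbol

Repeatedly combine the two least-probable nodes; the expected code length is the sum of the merged weights.
merge 7/125 + 26/125 → 33/125
merge 209/1000 + 127/500 → 463/1000
merge 33/125 + 273/1000 → 537/1000
merge 463/1000 + 537/1000 → 1
L = 33/125 + 463/1000 + 537/1000 + 1 = 283/125 = 2.264 bits/symbol.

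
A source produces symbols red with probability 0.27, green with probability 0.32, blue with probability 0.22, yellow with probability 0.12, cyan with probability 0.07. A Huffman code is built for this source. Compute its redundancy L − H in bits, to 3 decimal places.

0.038 bits

Entropy H = −Σ p log₂ p ≈ 2.1523 bits.
Huffman merges: 7/100+3/25→19/100; 19/100+11/50→41/100; 27/100+8/25→59/100; 41/100+59/100→1. L = 219/100 ≈ 2.1900.
L − H = 2.1900 − 2.1523 = 0.038 bits.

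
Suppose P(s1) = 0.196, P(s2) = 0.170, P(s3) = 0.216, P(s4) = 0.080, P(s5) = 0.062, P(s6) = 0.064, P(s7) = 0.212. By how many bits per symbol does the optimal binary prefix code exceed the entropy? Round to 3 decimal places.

0.057 bits

Entropy H = −Σ p log₂ p ≈ 2.6414 bits.
Huffman merges: 31/500+8/125→63/500; 2/25+63/500→103/500; 17/100+49/250→183/500; 103/500+53/250→209/500; 27/125+183/500→291/500; 209/500+291/500→1. L = 1349/500 ≈ 2.6980.
L − H = 2.6980 − 2.6414 = 0.057 bits.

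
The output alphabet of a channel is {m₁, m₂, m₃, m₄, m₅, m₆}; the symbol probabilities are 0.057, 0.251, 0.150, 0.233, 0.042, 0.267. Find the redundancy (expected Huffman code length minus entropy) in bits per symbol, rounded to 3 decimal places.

0.011 bits

Entropy H = −Σ p log₂ p ≈ 2.3371 bits.
Huffman merges: 21/500+57/1000→99/1000; 99/1000+3/20→249/1000; 233/1000+249/1000→241/500; 251/1000+267/1000→259/500; 241/500+259/500→1. L = 587/250 ≈ 2.3480.
L − H = 2.3480 − 2.3371 = 0.011 bits.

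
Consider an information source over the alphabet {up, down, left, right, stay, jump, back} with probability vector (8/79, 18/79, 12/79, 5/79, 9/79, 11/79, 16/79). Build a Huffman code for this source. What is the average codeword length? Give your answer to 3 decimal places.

Repeatedly combine the two least-probable nodes; the expected code length is the sum of the merged weights.
merge 5/79 + 8/79 → 13/79
merge 9/79 + 11/79 → 20/79
merge 12/79 + 13/79 → 25/79
merge 16/79 + 18/79 → 34/79
merge 20/79 + 25/79 → 45/79
merge 34/79 + 45/79 → 1
L = 13/79 + 20/79 + 25/79 + 34/79 + 45/79 + 1 = 216/79 ≈ 2.734 bits/symbol.

2.734 bits/symbol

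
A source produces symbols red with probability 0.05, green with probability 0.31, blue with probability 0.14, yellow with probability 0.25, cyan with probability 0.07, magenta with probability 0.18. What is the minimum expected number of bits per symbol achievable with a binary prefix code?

2.38 bits/symbol

Repeatedly combine the two least-probable nodes; the expected code length is the sum of the merged weights.
merge 1/20 + 7/100 → 3/25
merge 3/25 + 7/50 → 13/50
merge 9/50 + 1/4 → 43/100
merge 13/50 + 31/100 → 57/100
merge 43/100 + 57/100 → 1
L = 3/25 + 13/50 + 43/100 + 57/100 + 1 = 119/50 = 2.38 bits/symbol.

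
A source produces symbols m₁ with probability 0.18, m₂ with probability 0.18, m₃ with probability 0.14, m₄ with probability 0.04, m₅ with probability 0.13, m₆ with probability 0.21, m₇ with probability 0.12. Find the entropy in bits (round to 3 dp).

2.696 bits

H = −Σ pᵢ log₂ pᵢ.
−0.18·log₂(0.18) = 0.4453
−0.18·log₂(0.18) = 0.4453
−0.14·log₂(0.14) = 0.3971
−0.04·log₂(0.04) = 0.1858
−0.13·log₂(0.13) = 0.3826
−0.21·log₂(0.21) = 0.4728
−0.12·log₂(0.12) = 0.3671
Sum ≈ 2.6960 → 2.696 bits.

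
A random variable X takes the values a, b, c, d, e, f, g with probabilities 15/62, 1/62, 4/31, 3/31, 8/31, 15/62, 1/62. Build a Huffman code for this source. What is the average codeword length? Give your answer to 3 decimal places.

Repeatedly combine the two least-probable nodes; the expected code length is the sum of the merged weights.
merge 1/62 + 1/62 → 1/31
merge 1/31 + 3/31 → 4/31
merge 4/31 + 4/31 → 8/31
merge 15/62 + 15/62 → 15/31
merge 8/31 + 8/31 → 16/31
merge 15/31 + 16/31 → 1
L = 1/31 + 4/31 + 8/31 + 15/31 + 16/31 + 1 = 75/31 ≈ 2.419 bits/symbol.

2.419 bits/symbol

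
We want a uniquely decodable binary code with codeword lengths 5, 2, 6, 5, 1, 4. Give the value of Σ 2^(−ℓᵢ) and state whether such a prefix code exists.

With common denominator 2^6 = 64: Σ 2^(−ℓᵢ) = 2/64 + 16/64 + 1/64 + 2/64 + 32/64 + 4/64 = 57/64 = 0.890625.
Kraft's inequality requires Σ ≤ 1; here Σ = 0.890625 ≤ 1, so such a prefix code exists.

0.890625; yes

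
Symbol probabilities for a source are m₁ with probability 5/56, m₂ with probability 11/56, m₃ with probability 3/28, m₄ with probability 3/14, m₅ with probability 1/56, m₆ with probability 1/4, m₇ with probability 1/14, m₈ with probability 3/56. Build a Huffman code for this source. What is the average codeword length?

Repeatedly combine the two least-probable nodes; the expected code length is the sum of the merged weights.
merge 1/56 + 3/56 → 1/14
merge 1/14 + 1/14 → 1/7
merge 5/56 + 3/28 → 11/56
merge 1/7 + 11/56 → 19/56
merge 11/56 + 3/14 → 23/56
merge 1/4 + 19/56 → 33/56
merge 23/56 + 33/56 → 1
L = 1/14 + 1/7 + 11/56 + 19/56 + 23/56 + 33/56 + 1 = 11/4 = 2.75 bits/symbol.

2.75 bits/symbol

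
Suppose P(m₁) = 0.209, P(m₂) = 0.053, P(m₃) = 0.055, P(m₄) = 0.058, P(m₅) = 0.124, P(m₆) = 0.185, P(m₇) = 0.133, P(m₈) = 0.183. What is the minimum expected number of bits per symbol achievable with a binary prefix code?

2.88 bits/symbol

Repeatedly combine the two least-probable nodes; the expected code length is the sum of the merged weights.
merge 53/1000 + 11/200 → 27/250
merge 29/500 + 27/250 → 83/500
merge 31/250 + 133/1000 → 257/1000
merge 83/500 + 183/1000 → 349/1000
merge 37/200 + 209/1000 → 197/500
merge 257/1000 + 349/1000 → 303/500
merge 197/500 + 303/500 → 1
L = 27/250 + 83/500 + 257/1000 + 349/1000 + 197/500 + 303/500 + 1 = 72/25 = 2.88 bits/symbol.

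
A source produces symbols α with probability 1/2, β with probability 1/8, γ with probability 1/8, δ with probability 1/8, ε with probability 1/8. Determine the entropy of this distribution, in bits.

2 bits

Each probability is a power of 1/2, so log₂(1/p) is an integer.
H = Σ p·log₂(1/p) = 1/2·1 + 1/8·3 + 1/8·3 + 1/8·3 + 1/8·3 = 2 bits.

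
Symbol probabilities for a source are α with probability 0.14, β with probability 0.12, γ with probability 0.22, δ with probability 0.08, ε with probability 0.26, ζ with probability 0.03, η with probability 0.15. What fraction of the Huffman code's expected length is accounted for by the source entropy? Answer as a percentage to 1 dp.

Entropy H = −Σ p log₂ p ≈ 2.6039 bits.
Huffman merges: 3/100+2/25→11/100; 11/100+3/25→23/100; 7/50+3/20→29/100; 11/50+23/100→9/20; 13/50+29/100→11/20; 9/20+11/20→1. L = 263/100 ≈ 2.6300.
Efficiency = H/L = 2.6039/2.6300 = 99.0%.

99.0%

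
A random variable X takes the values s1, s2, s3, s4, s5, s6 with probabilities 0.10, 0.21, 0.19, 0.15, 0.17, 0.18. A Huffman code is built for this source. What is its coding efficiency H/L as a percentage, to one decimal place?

98.1%

Entropy H = −Σ p log₂ p ≈ 2.5507 bits.
Huffman merges: 1/10+3/20→1/4; 17/100+9/50→7/20; 19/100+21/100→2/5; 1/4+7/20→3/5; 2/5+3/5→1. L = 13/5 ≈ 2.6000.
Efficiency = H/L = 2.5507/2.6000 = 98.1%.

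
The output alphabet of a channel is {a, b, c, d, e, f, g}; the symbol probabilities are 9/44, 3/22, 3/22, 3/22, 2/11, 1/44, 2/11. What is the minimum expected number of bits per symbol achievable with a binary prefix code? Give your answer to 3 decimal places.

2.773 bits/symbol

Repeatedly combine the two least-probable nodes; the expected code length is the sum of the merged weights.
merge 1/44 + 3/22 → 7/44
merge 3/22 + 3/22 → 3/11
merge 7/44 + 2/11 → 15/44
merge 2/11 + 9/44 → 17/44
merge 3/11 + 15/44 → 27/44
merge 17/44 + 27/44 → 1
L = 7/44 + 3/11 + 15/44 + 17/44 + 27/44 + 1 = 61/22 ≈ 2.773 bits/symbol.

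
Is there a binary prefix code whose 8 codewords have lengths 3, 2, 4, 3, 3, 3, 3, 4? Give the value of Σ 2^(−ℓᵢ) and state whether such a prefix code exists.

With common denominator 2^4 = 16: Σ 2^(−ℓᵢ) = 2/16 + 4/16 + 1/16 + 2/16 + 2/16 + 2/16 + 2/16 + 1/16 = 16/16 = 1.
Kraft's inequality requires Σ ≤ 1; here Σ = 1 ≤ 1, so such a prefix code exists.

1; yes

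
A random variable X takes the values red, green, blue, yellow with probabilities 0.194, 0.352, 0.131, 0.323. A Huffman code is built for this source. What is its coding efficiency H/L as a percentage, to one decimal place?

Entropy H = −Σ p log₂ p ≈ 1.9000 bits.
Huffman merges: 131/1000+97/500→13/40; 323/1000+13/40→81/125; 44/125+81/125→1. L = 1973/1000 ≈ 1.9730.
Efficiency = H/L = 1.9000/1.9730 = 96.3%.

96.3%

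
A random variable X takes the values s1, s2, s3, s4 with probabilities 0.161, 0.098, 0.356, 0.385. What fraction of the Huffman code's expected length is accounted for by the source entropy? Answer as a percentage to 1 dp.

Entropy H = −Σ p log₂ p ≈ 1.8132 bits.
Huffman merges: 49/500+161/1000→259/1000; 259/1000+89/250→123/200; 77/200+123/200→1. L = 937/500 ≈ 1.8740.
Efficiency = H/L = 1.8132/1.8740 = 96.8%.

96.8%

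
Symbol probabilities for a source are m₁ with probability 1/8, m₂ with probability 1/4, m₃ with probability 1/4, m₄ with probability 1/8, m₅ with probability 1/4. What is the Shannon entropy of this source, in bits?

2.25 bits

Each probability is a power of 1/2, so log₂(1/p) is an integer.
H = Σ p·log₂(1/p) = 1/8·3 + 1/4·2 + 1/4·2 + 1/8·3 + 1/4·2 = 2.25 bits.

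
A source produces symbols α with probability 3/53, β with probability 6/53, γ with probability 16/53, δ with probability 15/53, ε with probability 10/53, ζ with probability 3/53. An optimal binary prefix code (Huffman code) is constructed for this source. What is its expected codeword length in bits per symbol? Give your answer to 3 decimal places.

Repeatedly combine the two least-probable nodes; the expected code length is the sum of the merged weights.
merge 3/53 + 3/53 → 6/53
merge 6/53 + 6/53 → 12/53
merge 10/53 + 12/53 → 22/53
merge 15/53 + 16/53 → 31/53
merge 22/53 + 31/53 → 1
L = 6/53 + 12/53 + 22/53 + 31/53 + 1 = 124/53 ≈ 2.340 bits/symbol.

2.340 bits/symbol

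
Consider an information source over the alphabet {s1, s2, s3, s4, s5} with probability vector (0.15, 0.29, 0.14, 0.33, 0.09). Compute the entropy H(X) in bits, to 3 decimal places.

2.166 bits

H = −Σ pᵢ log₂ pᵢ.
−0.15·log₂(0.15) = 0.4105
−0.29·log₂(0.29) = 0.5179
−0.14·log₂(0.14) = 0.3971
−0.33·log₂(0.33) = 0.5278
−0.09·log₂(0.09) = 0.3127
Sum ≈ 2.1660 → 2.166 bits.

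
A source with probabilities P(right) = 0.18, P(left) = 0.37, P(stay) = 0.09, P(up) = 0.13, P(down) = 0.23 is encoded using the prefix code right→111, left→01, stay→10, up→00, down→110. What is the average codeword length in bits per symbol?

L̄ = Σ pᵢ·ℓᵢ = 0.18·3 + 0.37·2 + 0.09·2 + 0.13·2 + 0.23·3 = 2.41 bits/symbol.

2.41 bits/symbol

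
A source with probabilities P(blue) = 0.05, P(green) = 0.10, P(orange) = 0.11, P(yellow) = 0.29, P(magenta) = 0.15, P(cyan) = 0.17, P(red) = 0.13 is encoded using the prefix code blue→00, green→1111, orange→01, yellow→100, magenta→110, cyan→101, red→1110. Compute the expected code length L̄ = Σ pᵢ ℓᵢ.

3.07 bits/symbol

L̄ = Σ pᵢ·ℓᵢ = 0.05·2 + 0.10·4 + 0.11·2 + 0.29·3 + 0.15·3 + 0.17·3 + 0.13·4 = 3.07 bits/symbol.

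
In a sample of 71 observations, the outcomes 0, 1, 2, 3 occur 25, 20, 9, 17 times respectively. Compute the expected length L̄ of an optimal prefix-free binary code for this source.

2 bits/symbol

Probabilities are the counts divided by 71.
Repeatedly combine the two least-probable nodes; the expected code length is the sum of the merged weights.
merge 9/71 + 17/71 → 26/71
merge 20/71 + 25/71 → 45/71
merge 26/71 + 45/71 → 1
L = 26/71 + 45/71 + 1 = 2 bits/symbol.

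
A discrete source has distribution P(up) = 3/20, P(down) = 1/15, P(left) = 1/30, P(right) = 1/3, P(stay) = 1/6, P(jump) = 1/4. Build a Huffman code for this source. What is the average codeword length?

Repeatedly combine the two least-probable nodes; the expected code length is the sum of the merged weights.
merge 1/30 + 1/15 → 1/10
merge 1/10 + 3/20 → 1/4
merge 1/6 + 1/4 → 5/12
merge 1/4 + 1/3 → 7/12
merge 5/12 + 7/12 → 1
L = 1/10 + 1/4 + 5/12 + 7/12 + 1 = 47/20 = 2.35 bits/symbol.

2.35 bits/symbol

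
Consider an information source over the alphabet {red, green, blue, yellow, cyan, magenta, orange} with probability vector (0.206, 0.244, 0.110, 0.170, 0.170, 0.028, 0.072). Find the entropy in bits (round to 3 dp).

2.603 bits

H = −Σ pᵢ log₂ pᵢ.
−0.206·log₂(0.206) = 0.4695
−0.244·log₂(0.244) = 0.4966
−0.110·log₂(0.110) = 0.3503
−0.170·log₂(0.170) = 0.4346
−0.170·log₂(0.170) = 0.4346
−0.028·log₂(0.028) = 0.1444
−0.072·log₂(0.072) = 0.2733
Sum ≈ 2.6033 → 2.603 bits.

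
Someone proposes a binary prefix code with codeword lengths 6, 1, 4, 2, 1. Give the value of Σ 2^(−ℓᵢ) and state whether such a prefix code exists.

1.328125; no

With common denominator 2^6 = 64: Σ 2^(−ℓᵢ) = 1/64 + 32/64 + 4/64 + 16/64 + 32/64 = 85/64 = 1.328125.
Kraft's inequality requires Σ ≤ 1; here Σ = 1.328125 > 1, so no such prefix code exists.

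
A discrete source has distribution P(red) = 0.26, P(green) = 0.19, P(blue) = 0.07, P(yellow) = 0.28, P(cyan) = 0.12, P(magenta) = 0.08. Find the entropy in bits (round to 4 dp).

H = −Σ pᵢ log₂ pᵢ.
−0.26·log₂(0.26) = 0.5053
−0.19·log₂(0.19) = 0.4552
−0.07·log₂(0.07) = 0.2686
−0.28·log₂(0.28) = 0.5142
−0.12·log₂(0.12) = 0.3671
−0.08·log₂(0.08) = 0.2915
Sum ≈ 2.4019 → 2.4019 bits.

2.4019 bits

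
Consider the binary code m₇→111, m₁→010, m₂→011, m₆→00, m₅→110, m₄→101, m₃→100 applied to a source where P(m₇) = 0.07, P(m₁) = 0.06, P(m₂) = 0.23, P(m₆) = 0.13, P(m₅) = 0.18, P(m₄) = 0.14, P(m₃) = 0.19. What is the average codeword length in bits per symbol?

L̄ = Σ pᵢ·ℓᵢ = 0.07·3 + 0.06·3 + 0.23·3 + 0.13·2 + 0.18·3 + 0.14·3 + 0.19·3 = 2.87 bits/symbol.

2.87 bits/symbol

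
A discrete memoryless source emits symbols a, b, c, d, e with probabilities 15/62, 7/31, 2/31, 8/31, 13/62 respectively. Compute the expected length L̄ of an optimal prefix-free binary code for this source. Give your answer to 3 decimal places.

2.274 bits/symbol

Repeatedly combine the two least-probable nodes; the expected code length is the sum of the merged weights.
merge 2/31 + 13/62 → 17/62
merge 7/31 + 15/62 → 29/62
merge 8/31 + 17/62 → 33/62
merge 29/62 + 33/62 → 1
L = 17/62 + 29/62 + 33/62 + 1 = 141/62 ≈ 2.274 bits/symbol.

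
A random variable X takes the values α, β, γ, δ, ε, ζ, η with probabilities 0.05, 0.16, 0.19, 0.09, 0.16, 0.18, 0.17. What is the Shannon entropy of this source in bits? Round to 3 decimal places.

H = −Σ pᵢ log₂ pᵢ.
−0.05·log₂(0.05) = 0.2161
−0.16·log₂(0.16) = 0.4230
−0.19·log₂(0.19) = 0.4552
−0.09·log₂(0.09) = 0.3127
−0.16·log₂(0.16) = 0.4230
−0.18·log₂(0.18) = 0.4453
−0.17·log₂(0.17) = 0.4346
Sum ≈ 2.7099 → 2.710 bits.

2.710 bits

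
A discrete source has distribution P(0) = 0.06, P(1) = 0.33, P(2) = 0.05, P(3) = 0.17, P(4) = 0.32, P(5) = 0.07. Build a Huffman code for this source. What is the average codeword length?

2.29 bits/symbol

Repeatedly combine the two least-probable nodes; the expected code length is the sum of the merged weights.
merge 1/20 + 3/50 → 11/100
merge 7/100 + 11/100 → 9/50
merge 17/100 + 9/50 → 7/20
merge 8/25 + 33/100 → 13/20
merge 7/20 + 13/20 → 1
L = 11/100 + 9/50 + 7/20 + 13/20 + 1 = 229/100 = 2.29 bits/symbol.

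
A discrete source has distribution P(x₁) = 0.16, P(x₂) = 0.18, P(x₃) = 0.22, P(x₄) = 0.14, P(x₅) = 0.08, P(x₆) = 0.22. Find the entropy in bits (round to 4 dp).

2.5181 bits

H = −Σ pᵢ log₂ pᵢ.
−0.16·log₂(0.16) = 0.4230
−0.18·log₂(0.18) = 0.4453
−0.22·log₂(0.22) = 0.4806
−0.14·log₂(0.14) = 0.3971
−0.08·log₂(0.08) = 0.2915
−0.22·log₂(0.22) = 0.4806
Sum ≈ 2.5181 → 2.5181 bits.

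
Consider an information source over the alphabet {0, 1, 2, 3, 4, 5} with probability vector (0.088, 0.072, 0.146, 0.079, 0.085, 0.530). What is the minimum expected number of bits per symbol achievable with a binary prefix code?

Repeatedly combine the two least-probable nodes; the expected code length is the sum of the merged weights.
merge 9/125 + 79/1000 → 151/1000
merge 17/200 + 11/125 → 173/1000
merge 73/500 + 151/1000 → 297/1000
merge 173/1000 + 297/1000 → 47/100
merge 47/100 + 53/100 → 1
L = 151/1000 + 173/1000 + 297/1000 + 47/100 + 1 = 2091/1000 = 2.091 bits/symbol.

2.091 bits/symbol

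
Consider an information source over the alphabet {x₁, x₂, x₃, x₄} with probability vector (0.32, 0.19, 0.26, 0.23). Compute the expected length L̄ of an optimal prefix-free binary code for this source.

2 bits/symbol

Repeatedly combine the two least-probable nodes; the expected code length is the sum of the merged weights.
merge 19/100 + 23/100 → 21/50
merge 13/50 + 8/25 → 29/50
merge 21/50 + 29/50 → 1
L = 21/50 + 29/50 + 1 = 2 bits/symbol.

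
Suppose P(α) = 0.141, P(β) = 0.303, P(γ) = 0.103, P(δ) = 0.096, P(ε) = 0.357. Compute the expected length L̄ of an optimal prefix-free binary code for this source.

Repeatedly combine the two least-probable nodes; the expected code length is the sum of the merged weights.
merge 12/125 + 103/1000 → 199/1000
merge 141/1000 + 199/1000 → 17/50
merge 303/1000 + 17/50 → 643/1000
merge 357/1000 + 643/1000 → 1
L = 199/1000 + 17/50 + 643/1000 + 1 = 1091/500 = 2.182 bits/symbol.

2.182 bits/symbol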